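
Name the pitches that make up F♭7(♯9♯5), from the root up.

Fb  Ab  C  Ebb  G

F♭7(♯9♯5): dominant seventh sharp nine sharp five on Fb.
Root: Fb
Major 3rd (3rd): Ab
Augmented 5th (5th): C
Minor 7th (7th): Ebb
Augmented 9th (9th): G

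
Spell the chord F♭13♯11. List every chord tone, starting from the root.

F♭13♯11 is a dominant thirteenth sharp eleven built on Fb.
Root: Fb
Major 3rd (3rd): Ab
Perfect 5th (5th): Cb
Minor 7th (7th): Ebb
Major 9th (9th): Gb
Augmented 11th (11th): Bb
Major 13th (13th): Db

Fb – Ab – Cb – Ebb – Gb – Bb – Db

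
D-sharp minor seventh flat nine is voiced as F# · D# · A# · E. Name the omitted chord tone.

D-sharp minor seventh flat nine = D#, F#, A#, C#, E. The voicing lacks the 7th (minor 7th), C#.

C#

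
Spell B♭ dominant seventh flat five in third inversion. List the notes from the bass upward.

A♭, B♭, D, F♭

In root position, B♭ dominant seventh flat five is B♭–D–F♭–A♭.
Third inversion puts the seventh (A♭) in the bass.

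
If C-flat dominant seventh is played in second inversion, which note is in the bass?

G-flat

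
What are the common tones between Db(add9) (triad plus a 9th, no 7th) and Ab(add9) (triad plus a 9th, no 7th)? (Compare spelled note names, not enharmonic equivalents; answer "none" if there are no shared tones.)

Db(add9) = Db, F, Ab, Eb.
Ab(add9) = Ab, C, Eb, Bb.
Shared: Ab, Eb.

Ab, Eb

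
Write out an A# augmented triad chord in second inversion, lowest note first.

E##, A#, C##

In root position, A# augmented triad is A#–C##–E##.
Second inversion puts the fifth (E##) in the bass.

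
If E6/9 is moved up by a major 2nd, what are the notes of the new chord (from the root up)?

F#  A#  C#  D#  G#

Transposed root: E → F# (major 2nd up). So we spell F# six-nine:
Root: F#
Major 3rd (3rd): A#
Perfect 5th (5th): C#
Major 6th (6th): D#
Major 9th (9th): G#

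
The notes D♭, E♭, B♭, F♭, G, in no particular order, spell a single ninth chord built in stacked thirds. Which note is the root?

Arranged so that each adjacent pair is a third by letter name: E♭ – G – B♭ – D♭ – F♭.
The bottom of that stack, E♭, is the root (this is E♭ dominant seventh flat nine).

E♭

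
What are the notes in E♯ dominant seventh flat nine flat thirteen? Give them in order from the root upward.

E♯ dominant seventh flat nine flat thirteen is a dominant seventh flat nine flat thirteen built on E#.
- root: E#
- major 3rd: G##
- perfect 5th: B#
- minor 7th: D#
- minor 9th: F#
- minor 13th: C#

E#, G##, B#, D#, F#, C#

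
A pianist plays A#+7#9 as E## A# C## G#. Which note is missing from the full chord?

B##

A#+7#9 = A#, C##, E##, G#, B##. The voicing lacks the 9th (augmented 9th), B##.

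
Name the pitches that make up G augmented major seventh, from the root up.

G, B, D-sharp, F-sharp

G augmented major seventh is an augmented major seventh built on G.
root → G
3rd (major 3rd) → B
5th (augmented 5th) → D-sharp
7th (major 7th) → F-sharp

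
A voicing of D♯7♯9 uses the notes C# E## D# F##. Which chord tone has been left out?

A#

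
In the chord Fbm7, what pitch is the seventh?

Ebb

Root of Fbm7 = Fb. The 7th is a minor 7th: Fb up a minor 7th → Ebb.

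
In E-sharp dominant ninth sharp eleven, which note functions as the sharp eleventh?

A-double-sharp

E-sharp dominant ninth sharp eleven is built on E-sharp; its 11th is an augmented 11th above the root.
A fourth above E uses the letter A, and the augmented 11th above E-sharp is A-double-sharp.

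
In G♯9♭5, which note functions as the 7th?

Root of G♯9♭5 = G♯. The 7th is a minor 7th: G♯ up a minor 7th → F♯.

F♯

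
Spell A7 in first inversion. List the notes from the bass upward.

C#, E, G, A

A7 = A–C#–E–G; first inversion → third (C#) lowest.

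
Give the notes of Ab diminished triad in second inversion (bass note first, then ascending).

E-double-flat A-flat C-flat

Ab diminished triad = A-flat–C-flat–E-double-flat; second inversion → fifth (E-double-flat) lowest.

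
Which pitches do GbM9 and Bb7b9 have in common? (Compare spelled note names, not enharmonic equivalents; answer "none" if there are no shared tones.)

Bb, F, Ab

GbM9: Gb Bb Db F Ab
Bb7b9: Bb D F Ab Cb
Common to both → Bb, F, Ab.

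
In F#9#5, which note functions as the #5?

C𝄪

Root of F#9#5 = F♯. The 5th is an augmented 5th: F♯ up an augmented 5th → C𝄪.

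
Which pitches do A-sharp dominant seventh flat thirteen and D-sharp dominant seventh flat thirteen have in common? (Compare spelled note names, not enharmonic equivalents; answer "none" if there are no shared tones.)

A-sharp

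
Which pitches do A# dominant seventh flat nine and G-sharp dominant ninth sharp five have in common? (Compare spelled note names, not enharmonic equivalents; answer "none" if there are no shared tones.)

A# dominant seventh flat nine = A-sharp, C-double-sharp, E-sharp, G-sharp, B.
G-sharp dominant ninth sharp five = G-sharp, B-sharp, D-double-sharp, F-sharp, A-sharp.
Shared: A-sharp, G-sharp.

A-sharp – G-sharp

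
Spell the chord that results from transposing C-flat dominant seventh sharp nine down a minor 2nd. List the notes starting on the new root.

A minor 2nd down from C-flat is B-flat, so the new chord is B-flat dominant seventh sharp nine.
Root: B-flat
Major 3rd (3rd): D
Perfect 5th (5th): F
Minor 7th (7th): A-flat
Augmented 9th (9th): C-sharp

B-flat, D, F, A-flat, C-sharp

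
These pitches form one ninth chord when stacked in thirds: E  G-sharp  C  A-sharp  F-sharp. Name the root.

F-sharp

Stacking in thirds gives F-sharp – A-sharp – C – E – G-sharp, so F-sharp is the root — F-sharp dominant ninth flat five.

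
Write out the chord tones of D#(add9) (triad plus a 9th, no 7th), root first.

D#  F##  A#  E#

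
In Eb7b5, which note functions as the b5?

Eb7b5 is built on Eb; its 5th is a diminished 5th above the root.
A fifth above E uses the letter B, and the diminished 5th above Eb is Bbb.

Bbb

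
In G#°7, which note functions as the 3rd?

B

G#°7 is built on G#; its 3rd is a minor 3rd above the root.
A third above G uses the letter B, and the minor 3rd above G# is B.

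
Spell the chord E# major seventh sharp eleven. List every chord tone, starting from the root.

E#  G##  B#  D##  A##

Root E#, quality major seventh sharp eleven:
E# — root
G## — major 3rd
B# — perfect 5th
D## — major 7th
A## — augmented 11th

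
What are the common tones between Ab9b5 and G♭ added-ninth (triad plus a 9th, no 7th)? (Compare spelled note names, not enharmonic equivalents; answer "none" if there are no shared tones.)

Ab9b5: Ab C Ebb Gb Bb
G♭ added-ninth: Gb Bb Db Ab
Common to both → Ab, Gb, Bb.

Ab, Gb, Bb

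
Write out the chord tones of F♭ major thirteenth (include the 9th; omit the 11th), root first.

F♭ major thirteenth is a major thirteenth built on Fb.
Fb — root
Ab — major 3rd
Cb — perfect 5th
Eb — major 7th
Gb — major 9th
Db — major 13th

Fb Ab Cb Eb Gb Db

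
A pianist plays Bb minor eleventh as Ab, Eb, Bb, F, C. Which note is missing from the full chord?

The full Bb minor eleventh chord is Bb, Db, F, Ab, C, Eb.
Comparing with the voicing, the minor 3rd (3rd) — Db — is absent.

Db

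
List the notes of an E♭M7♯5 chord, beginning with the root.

Eb, G, B, D

Root Eb, quality augmented major seventh:
Eb — root
G — major 3rd
B — augmented 5th
D — major 7th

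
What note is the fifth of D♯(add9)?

A#

D♯(add9) is built on D#; its 5th is a perfect 5th above the root.
A fifth above D uses the letter A, and the perfect 5th above D# is A#.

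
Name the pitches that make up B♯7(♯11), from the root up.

B#, D##, F##, A#, E##

Root B#, quality dominant seventh sharp eleven:
B# — root
D## — major 3rd
F## — perfect 5th
A# — minor 7th
E## — augmented 11th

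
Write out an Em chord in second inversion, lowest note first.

In root position, Em is E–G–B.
Second inversion puts the fifth (B) in the bass.

B E G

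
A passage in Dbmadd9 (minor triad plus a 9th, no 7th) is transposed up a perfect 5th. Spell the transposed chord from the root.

Ab  Cb  Eb  Bb

Db up a perfect 5th → Ab. New chord: Ab minor added-ninth.
Ab — root
Cb — minor 3rd
Eb — perfect 5th
Bb — major 9th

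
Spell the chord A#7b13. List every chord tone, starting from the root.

A#  C##  E#  G#  F#

A#7b13 is a dominant seventh flat thirteen built on A#.
- root: A#
- major 3rd: C##
- perfect 5th: E#
- minor 7th: G#
- minor 13th: F#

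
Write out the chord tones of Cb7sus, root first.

C♭  F♭  G♭  B𝄫

Cb7sus is a dominant seventh suspended fourth built on C♭.
root → C♭
4th (perfect 4th) → F♭
5th (perfect 5th) → G♭
7th (minor 7th) → B𝄫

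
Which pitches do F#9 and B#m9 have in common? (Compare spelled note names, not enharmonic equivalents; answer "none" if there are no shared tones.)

F#9: F# A# C# E G#
B#m9: B# D# F## A# C##
Common to both → A#.

A#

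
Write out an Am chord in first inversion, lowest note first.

C  E  A

In root position, Am is A–C–E.
First inversion puts the third (C) in the bass.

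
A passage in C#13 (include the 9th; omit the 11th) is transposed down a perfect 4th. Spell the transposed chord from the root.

G#  B#  D#  F#  A#  E#

A perfect 4th down from C# is G#, so the new chord is G# dominant thirteenth.
G# — root
B# — major 3rd
D# — perfect 5th
F# — minor 7th
A# — major 9th
E# — major 13th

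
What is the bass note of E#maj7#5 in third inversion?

E#maj7#5 = E♯–G𝄪–B𝄪–D𝄪. Third inversion → seventh in the bass = D𝄪.

D𝄪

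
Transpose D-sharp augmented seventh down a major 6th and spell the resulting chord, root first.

D♯ down a major 6th → F♯. New chord: F♯ augmented seventh.
- root: F♯
- major 3rd: A♯
- augmented 5th: C𝄪
- minor 7th: E

F♯ A♯ C𝄪 E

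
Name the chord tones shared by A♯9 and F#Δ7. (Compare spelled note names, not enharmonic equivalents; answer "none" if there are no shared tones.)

A# – E#

A♯9 = A#, C##, E#, G#, B#.
F#Δ7 = F#, A#, C#, E#.
Shared: A#, E#.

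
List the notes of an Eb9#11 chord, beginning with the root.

Eb9#11 is a dominant ninth sharp eleven built on E♭.
E♭ — root
G — major 3rd
B♭ — perfect 5th
D♭ — minor 7th
F — major 9th
A — augmented 11th

E♭, G, B♭, D♭, F, A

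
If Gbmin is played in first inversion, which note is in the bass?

Bbb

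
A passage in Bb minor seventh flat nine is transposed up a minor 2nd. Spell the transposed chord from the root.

C-flat, E-double-flat, G-flat, B-double-flat, D-double-flat

A minor 2nd up from B-flat is C-flat, so the new chord is C-flat minor seventh flat nine.
C-flat — root
E-double-flat — minor 3rd
G-flat — perfect 5th
B-double-flat — minor 7th
D-double-flat — minor 9th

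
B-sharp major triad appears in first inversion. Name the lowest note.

D-double-sharp

B-sharp major triad in root position is B-sharp–D-double-sharp–F-double-sharp.
First inversion places the third in the bass, which is D-double-sharp.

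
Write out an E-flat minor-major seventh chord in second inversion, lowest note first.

Bb D Eb Gb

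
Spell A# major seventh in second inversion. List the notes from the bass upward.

E#, G##, A#, C##

In root position, A# major seventh is A#–C##–E#–G##.
Second inversion puts the fifth (E#) in the bass.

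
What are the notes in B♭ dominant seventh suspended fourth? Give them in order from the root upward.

Root B-flat, quality dominant seventh suspended fourth:
B-flat — root
E-flat — perfect 4th
F — perfect 5th
A-flat — minor 7th

B-flat E-flat F A-flat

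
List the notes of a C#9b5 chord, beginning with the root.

C#  E#  G  B  D#

C#9b5: dominant ninth flat five on C#.
- root: C#
- major 3rd: E#
- diminished 5th: G
- minor 7th: B
- major 9th: D#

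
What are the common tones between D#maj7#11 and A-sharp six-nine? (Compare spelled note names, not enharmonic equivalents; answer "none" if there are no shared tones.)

F##  A#  C##

D#maj7#11 = D#, F##, A#, C##, G##.
A-sharp six-nine = A#, C##, E#, F##, B#.
Shared: F##, A#, C##.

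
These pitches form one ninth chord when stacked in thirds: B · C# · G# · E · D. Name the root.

C#

Stacking in thirds gives C# – E – G# – B – D, so C# is the root — C# minor seventh flat nine.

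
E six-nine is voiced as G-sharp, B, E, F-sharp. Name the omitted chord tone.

C-sharp

E six-nine = E, G-sharp, B, C-sharp, F-sharp. The voicing lacks the 6th (major 6th), C-sharp.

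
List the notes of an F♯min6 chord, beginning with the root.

F♯min6: minor sixth on F#.
- root: F#
- minor 3rd: A
- perfect 5th: C#
- major 6th: D#

F# – A – C# – D#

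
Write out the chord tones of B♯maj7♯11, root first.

B♯  D𝄪  F𝄪  A𝄪  E𝄪

B♯maj7♯11: major seventh sharp eleven on B♯.
Root: B♯
Major 3rd (3rd): D𝄪
Perfect 5th (5th): F𝄪
Major 7th (7th): A𝄪
Augmented 11th (11th): E𝄪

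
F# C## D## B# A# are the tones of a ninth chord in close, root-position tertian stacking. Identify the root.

B#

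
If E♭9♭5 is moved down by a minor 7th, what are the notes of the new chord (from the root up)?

F, A, Cb, Eb, G

Transposed root: Eb → F (minor 7th down). So we spell F dominant ninth flat five:
- root: F
- major 3rd: A
- diminished 5th: Cb
- minor 7th: Eb
- major 9th: G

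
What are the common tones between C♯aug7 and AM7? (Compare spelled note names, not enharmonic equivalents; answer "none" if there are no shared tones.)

C#

C♯aug7: C# E# G## B
AM7: A C# E G#
Common to both → C#.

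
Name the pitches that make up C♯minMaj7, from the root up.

C#  E  G#  B#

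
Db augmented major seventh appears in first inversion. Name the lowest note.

F

Db augmented major seventh = Db–F–A–C. First inversion → third in the bass = F.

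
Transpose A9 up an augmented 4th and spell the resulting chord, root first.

A up an augmented 4th → D#. New chord: D# dominant ninth.
root → D#
3rd (major 3rd) → F##
5th (perfect 5th) → A#
7th (minor 7th) → C#
9th (major 9th) → E#

D# – F## – A# – C# – E#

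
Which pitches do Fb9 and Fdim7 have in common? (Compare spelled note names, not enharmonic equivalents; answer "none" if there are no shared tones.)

Fb9: Fb Ab Cb Ebb Gb
Fdim7: F Ab Cb Ebb
Common to both → Ab, Cb, Ebb.

Ab – Cb – Ebb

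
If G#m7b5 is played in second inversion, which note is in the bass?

D

G#m7b5 = G♯–B–D–F♯. Second inversion → fifth in the bass = D.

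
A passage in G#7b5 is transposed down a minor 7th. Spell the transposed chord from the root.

Transposed root: G# → A# (minor 7th down). So we spell A# dominant seventh flat five:
- root: A#
- major 3rd: C##
- diminished 5th: E
- minor 7th: G#

A# – C## – E – G#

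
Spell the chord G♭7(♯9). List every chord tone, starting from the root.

Gb – Bb – Db – Fb – A

G♭7(♯9): dominant seventh sharp nine on Gb.
- root: Gb
- major 3rd: Bb
- perfect 5th: Db
- minor 7th: Fb
- augmented 9th: A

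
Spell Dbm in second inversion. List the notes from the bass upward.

Ab, Db, Fb

Dbm = Db–Fb–Ab; second inversion → fifth (Ab) lowest.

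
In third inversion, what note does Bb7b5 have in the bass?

Bb7b5 in root position is Bb–D–Fb–Ab.
Third inversion places the seventh in the bass, which is Ab.

Ab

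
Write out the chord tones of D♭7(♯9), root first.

Db – F – Ab – Cb – E

D♭7(♯9): dominant seventh sharp nine on Db.
Root: Db
Major 3rd (3rd): F
Perfect 5th (5th): Ab
Minor 7th (7th): Cb
Augmented 9th (9th): E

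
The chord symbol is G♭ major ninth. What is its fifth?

G♭ major ninth is built on G-flat; its 5th is a perfect 5th above the root.
A fifth above G uses the letter D, and the perfect 5th above G-flat is D-flat.

D-flat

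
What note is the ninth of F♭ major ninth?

Gb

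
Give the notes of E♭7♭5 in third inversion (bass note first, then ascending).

D♭  E♭  G  B𝄫

E♭7♭5 = E♭–G–B𝄫–D♭; third inversion → seventh (D♭) lowest.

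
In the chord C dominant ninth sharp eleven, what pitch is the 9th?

Root of C dominant ninth sharp eleven = C. The 9th is a major 9th: C up a major 9th → D.

D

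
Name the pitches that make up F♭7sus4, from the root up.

Root F♭, quality dominant seventh suspended fourth:
- root: F♭
- perfect 4th: B𝄫
- perfect 5th: C♭
- minor 7th: E𝄫

F♭ B𝄫 C♭ E𝄫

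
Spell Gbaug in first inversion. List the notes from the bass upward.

Bb  D  Gb

In root position, Gbaug is Gb–Bb–D.
First inversion puts the third (Bb) in the bass.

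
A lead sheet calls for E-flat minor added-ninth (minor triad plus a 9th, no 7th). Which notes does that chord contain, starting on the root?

E-flat, G-flat, B-flat, F

Root E-flat, quality minor added-ninth:
- root: E-flat
- minor 3rd: G-flat
- perfect 5th: B-flat
- major 9th: F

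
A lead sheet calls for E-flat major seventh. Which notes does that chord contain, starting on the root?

E-flat  G  B-flat  D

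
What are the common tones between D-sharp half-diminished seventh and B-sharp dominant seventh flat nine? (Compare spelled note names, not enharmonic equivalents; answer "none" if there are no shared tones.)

C-sharp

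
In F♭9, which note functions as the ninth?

Root of F♭9 = Fb. The 9th is a major 9th: Fb up a major 9th → Gb.

Gb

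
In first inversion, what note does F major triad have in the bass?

F major triad = F–A–C. First inversion → third in the bass = A.

A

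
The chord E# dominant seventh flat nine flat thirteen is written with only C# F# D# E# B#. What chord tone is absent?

G##

The full E# dominant seventh flat nine flat thirteen chord is E#, G##, B#, D#, F#, C#.
Comparing with the voicing, the major 3rd (3rd) — G## — is absent.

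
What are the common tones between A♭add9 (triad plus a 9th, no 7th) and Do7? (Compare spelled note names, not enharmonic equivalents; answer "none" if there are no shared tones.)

A♭add9 = Ab, C, Eb, Bb.
Do7 = D, F, Ab, Cb.
Shared: Ab.

Ab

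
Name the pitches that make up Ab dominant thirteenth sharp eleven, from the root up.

Root Ab, quality dominant thirteenth sharp eleven:
Ab — root
C — major 3rd
Eb — perfect 5th
Gb — minor 7th
Bb — major 9th
D — augmented 11th
F — major 13th

Ab C Eb Gb Bb D F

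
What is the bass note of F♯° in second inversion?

F♯° = F#–A–C. Second inversion → fifth in the bass = C.

C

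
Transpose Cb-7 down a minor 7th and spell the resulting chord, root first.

A minor 7th down from Cb is Db, so the new chord is Db minor seventh.
root → Db
3rd (minor 3rd) → Fb
5th (perfect 5th) → Ab
7th (minor 7th) → Cb

Db, Fb, Ab, Cb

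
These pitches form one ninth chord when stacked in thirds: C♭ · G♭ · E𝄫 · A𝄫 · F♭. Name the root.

Arranged so that each adjacent pair is a third by letter name: F♭ – A𝄫 – C♭ – E𝄫 – G♭.
The bottom of that stack, F♭, is the root (this is F♭ minor ninth).

F♭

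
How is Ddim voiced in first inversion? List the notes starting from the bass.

F Ab D

In root position, Ddim is D–F–Ab.
First inversion puts the third (F) in the bass.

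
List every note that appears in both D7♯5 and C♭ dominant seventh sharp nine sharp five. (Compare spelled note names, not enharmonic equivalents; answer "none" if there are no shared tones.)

D

D7♯5 = D, F#, A#, C.
C♭ dominant seventh sharp nine sharp five = Cb, Eb, G, Bbb, D.
Shared: D.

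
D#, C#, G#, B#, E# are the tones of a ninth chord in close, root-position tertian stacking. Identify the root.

C#

Arranged so that each adjacent pair is a third by letter name: C# – E# – G# – B# – D#.
The bottom of that stack, C#, is the root (this is C# major ninth).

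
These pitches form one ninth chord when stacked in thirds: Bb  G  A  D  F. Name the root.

G

Stacking in thirds gives G – Bb – D – F – A, so G is the root — G minor ninth.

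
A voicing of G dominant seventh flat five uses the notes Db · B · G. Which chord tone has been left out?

F

G dominant seventh flat five = G, B, Db, F. The voicing lacks the 7th (minor 7th), F.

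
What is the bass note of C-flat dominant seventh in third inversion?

C-flat dominant seventh in root position is C-flat–E-flat–G-flat–B-double-flat.
Third inversion places the seventh in the bass, which is B-double-flat.

B-double-flat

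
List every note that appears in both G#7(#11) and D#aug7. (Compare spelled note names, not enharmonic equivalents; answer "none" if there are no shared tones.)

G#7(#11) = G#, B#, D#, F#, C##.
D#aug7 = D#, F##, A##, C#.
Shared: D#.

D#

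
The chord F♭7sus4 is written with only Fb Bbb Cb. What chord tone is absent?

Ebb

The full F♭7sus4 chord is Fb, Bbb, Cb, Ebb.
Comparing with the voicing, the minor 7th (7th) — Ebb — is absent.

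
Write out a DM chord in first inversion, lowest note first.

F#  A  D

DM = D–F#–A; first inversion → third (F#) lowest.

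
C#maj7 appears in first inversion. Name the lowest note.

E#

C#maj7 in root position is C#–E#–G#–B#.
First inversion places the third in the bass, which is E#.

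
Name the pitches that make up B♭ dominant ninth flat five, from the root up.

B♭ dominant ninth flat five: dominant ninth flat five on Bb.
root → Bb
3rd (major 3rd) → D
5th (diminished 5th) → Fb
7th (minor 7th) → Ab
9th (major 9th) → C

Bb, D, Fb, Ab, C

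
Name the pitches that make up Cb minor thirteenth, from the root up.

Cb minor thirteenth: minor thirteenth on C♭.
root → C♭
3rd (minor 3rd) → E𝄫
5th (perfect 5th) → G♭
7th (minor 7th) → B𝄫
9th (major 9th) → D♭
11th (perfect 11th) → F♭
13th (major 13th) → A♭

C♭, E𝄫, G♭, B𝄫, D♭, F♭, A♭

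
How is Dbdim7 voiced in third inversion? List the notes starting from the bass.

C𝄫 – D♭ – F♭ – A𝄫

Dbdim7 = D♭–F♭–A𝄫–C𝄫; third inversion → seventh (C𝄫) lowest.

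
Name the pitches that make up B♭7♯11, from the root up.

Root Bb, quality dominant seventh sharp eleven:
Root: Bb
Major 3rd (3rd): D
Perfect 5th (5th): F
Minor 7th (7th): Ab
Augmented 11th (11th): E

Bb  D  F  Ab  E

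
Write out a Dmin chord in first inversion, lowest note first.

F A D

Dmin = D–F–A; first inversion → third (F) lowest.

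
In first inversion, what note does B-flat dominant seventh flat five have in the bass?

D

B-flat dominant seventh flat five = B-flat–D–F-flat–A-flat. First inversion → third in the bass = D.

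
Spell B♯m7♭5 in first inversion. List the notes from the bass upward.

D♯ – F♯ – A♯ – B♯

B♯m7♭5 = B♯–D♯–F♯–A♯; first inversion → third (D♯) lowest.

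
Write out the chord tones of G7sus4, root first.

G, C, D, F

Root G, quality dominant seventh suspended fourth:
- root: G
- perfect 4th: C
- perfect 5th: D
- minor 7th: F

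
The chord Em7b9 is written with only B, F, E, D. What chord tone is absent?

The full Em7b9 chord is E, G, B, D, F.
Comparing with the voicing, the minor 3rd (3rd) — G — is absent.

G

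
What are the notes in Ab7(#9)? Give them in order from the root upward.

A♭, C, E♭, G♭, B

Root A♭, quality dominant seventh sharp nine:
A♭ — root
C — major 3rd
E♭ — perfect 5th
G♭ — minor 7th
B — augmented 9th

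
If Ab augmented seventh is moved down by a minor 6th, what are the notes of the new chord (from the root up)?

C – E – G-sharp – B-flat

A minor 6th down from A-flat is C, so the new chord is C augmented seventh.
- root: C
- major 3rd: E
- augmented 5th: G-sharp
- minor 7th: B-flat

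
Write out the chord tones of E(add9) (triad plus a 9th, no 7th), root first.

E  G#  B  F#

Root E, quality added-ninth:
Root: E
Major 3rd (3rd): G#
Perfect 5th (5th): B
Major 9th (9th): F#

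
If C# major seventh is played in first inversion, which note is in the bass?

E#

C# major seventh = C#–E#–G#–B#. First inversion → third in the bass = E#.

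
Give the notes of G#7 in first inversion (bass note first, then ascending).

B♯  D♯  F♯  G♯

In root position, G#7 is G♯–B♯–D♯–F♯.
First inversion puts the third (B♯) in the bass.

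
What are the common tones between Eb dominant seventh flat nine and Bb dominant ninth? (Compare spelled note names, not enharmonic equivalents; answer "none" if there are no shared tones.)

Eb dominant seventh flat nine: E-flat G B-flat D-flat F-flat
Bb dominant ninth: B-flat D F A-flat C
Common to both → B-flat.

B-flat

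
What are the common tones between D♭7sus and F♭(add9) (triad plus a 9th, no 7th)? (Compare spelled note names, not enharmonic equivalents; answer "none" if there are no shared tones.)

Gb Ab Cb

D♭7sus = Db, Gb, Ab, Cb.
F♭(add9) = Fb, Ab, Cb, Gb.
Shared: Gb, Ab, Cb.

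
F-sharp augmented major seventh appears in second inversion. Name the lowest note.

F-sharp augmented major seventh = F-sharp–A-sharp–C-double-sharp–E-sharp. Second inversion → fifth in the bass = C-double-sharp.

C-double-sharp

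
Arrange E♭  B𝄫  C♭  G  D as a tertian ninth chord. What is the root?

Stacking in thirds gives C♭ – E♭ – G – B𝄫 – D, so C♭ is the root — C♭ dominant seventh sharp nine sharp five.

C♭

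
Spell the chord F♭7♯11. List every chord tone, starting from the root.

Fb Ab Cb Ebb Bb

F♭7♯11: dominant seventh sharp eleven on Fb.
root → Fb
3rd (major 3rd) → Ab
5th (perfect 5th) → Cb
7th (minor 7th) → Ebb
11th (augmented 11th) → Bb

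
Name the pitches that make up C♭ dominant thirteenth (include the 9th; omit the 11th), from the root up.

C-flat  E-flat  G-flat  B-double-flat  D-flat  A-flat

C♭ dominant thirteenth: dominant thirteenth on C-flat.
Root: C-flat
Major 3rd (3rd): E-flat
Perfect 5th (5th): G-flat
Minor 7th (7th): B-double-flat
Major 9th (9th): D-flat
Major 13th (13th): A-flat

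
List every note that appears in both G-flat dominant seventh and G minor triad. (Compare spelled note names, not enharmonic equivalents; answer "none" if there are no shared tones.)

B-flat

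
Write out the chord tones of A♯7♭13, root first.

A#, C##, E#, G#, F#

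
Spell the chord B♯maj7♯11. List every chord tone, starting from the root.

Root B♯, quality major seventh sharp eleven:
- root: B♯
- major 3rd: D𝄪
- perfect 5th: F𝄪
- major 7th: A𝄪
- augmented 11th: E𝄪

B♯, D𝄪, F𝄪, A𝄪, E𝄪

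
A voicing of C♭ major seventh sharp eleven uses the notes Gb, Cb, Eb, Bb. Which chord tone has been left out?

C♭ major seventh sharp eleven = Cb, Eb, Gb, Bb, F. The voicing lacks the 11th (augmented 11th), F.

F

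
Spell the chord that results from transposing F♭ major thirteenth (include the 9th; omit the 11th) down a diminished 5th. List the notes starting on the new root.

B-flat – D – F – A – C – G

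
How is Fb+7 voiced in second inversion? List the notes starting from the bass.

In root position, Fb+7 is F♭–A♭–C–E𝄫.
Second inversion puts the fifth (C) in the bass.

C, E𝄫, F♭, A♭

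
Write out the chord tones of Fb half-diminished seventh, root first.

F♭, A𝄫, C𝄫, E𝄫

Fb half-diminished seventh: half-diminished seventh on F♭.
F♭ — root
A𝄫 — minor 3rd
C𝄫 — diminished 5th
E𝄫 — minor 7th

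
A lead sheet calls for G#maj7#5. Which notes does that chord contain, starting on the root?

G#maj7#5: augmented major seventh on G♯.
root → G♯
3rd (major 3rd) → B♯
5th (augmented 5th) → D𝄪
7th (major 7th) → F𝄪

G♯ B♯ D𝄪 F𝄪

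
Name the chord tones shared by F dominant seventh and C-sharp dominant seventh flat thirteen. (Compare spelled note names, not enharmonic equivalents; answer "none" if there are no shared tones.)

F dominant seventh = F, A, C, E-flat.
C-sharp dominant seventh flat thirteen = C-sharp, E-sharp, G-sharp, B, A.
Shared: A.

A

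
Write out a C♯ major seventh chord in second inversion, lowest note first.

In root position, C♯ major seventh is C#–E#–G#–B#.
Second inversion puts the fifth (G#) in the bass.

G#, B#, C#, E#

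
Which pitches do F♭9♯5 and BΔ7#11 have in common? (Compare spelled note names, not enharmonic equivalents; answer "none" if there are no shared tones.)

none

F♭9♯5 = Fb, Ab, C, Ebb, Gb.
BΔ7#11 = B, D#, F#, A#, E#.
Shared: none.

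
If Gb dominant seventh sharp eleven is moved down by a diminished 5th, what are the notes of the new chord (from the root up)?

C, E, G, Bb, F#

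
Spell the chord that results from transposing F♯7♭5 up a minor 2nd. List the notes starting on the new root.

F# up a minor 2nd → G. New chord: G dominant seventh flat five.
- root: G
- major 3rd: B
- diminished 5th: Db
- minor 7th: F

G B Db F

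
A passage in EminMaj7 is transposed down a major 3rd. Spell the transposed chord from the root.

Transposed root: E → C (major 3rd down). So we spell C minor-major seventh:
root → C
3rd (minor 3rd) → Eb
5th (perfect 5th) → G
7th (major 7th) → B

C  Eb  G  B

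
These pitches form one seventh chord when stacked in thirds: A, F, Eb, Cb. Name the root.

Stacking in thirds gives F – A – Cb – Eb, so F is the root — F dominant seventh flat five.

F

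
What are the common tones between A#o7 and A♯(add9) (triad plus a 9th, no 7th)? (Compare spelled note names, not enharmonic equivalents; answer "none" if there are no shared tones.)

A#o7: A# C# E G
A♯(add9): A# C## E# B#
Common to both → A#.

A#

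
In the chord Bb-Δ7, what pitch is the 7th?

Bb-Δ7 is built on Bb; its 7th is a major 7th above the root.
A seventh above B uses the letter A, and the major 7th above Bb is A.

A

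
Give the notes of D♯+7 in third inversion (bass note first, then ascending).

In root position, D♯+7 is D#–F##–A##–C#.
Third inversion puts the seventh (C#) in the bass.

C# – D# – F## – A##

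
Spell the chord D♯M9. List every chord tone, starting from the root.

D# F## A# C## E#

D♯M9: major ninth on D#.
D# — root
F## — major 3rd
A# — perfect 5th
C## — major 7th
E# — major 9th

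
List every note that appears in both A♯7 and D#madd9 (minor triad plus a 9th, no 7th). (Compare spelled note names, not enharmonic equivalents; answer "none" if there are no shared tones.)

A#, E#

A♯7 = A#, C##, E#, G#.
D#madd9 = D#, F#, A#, E#.
Shared: A#, E#.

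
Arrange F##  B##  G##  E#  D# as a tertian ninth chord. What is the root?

E#

Stacking in thirds gives E# – G## – B## – D# – F##, so E# is the root — E# dominant ninth sharp five.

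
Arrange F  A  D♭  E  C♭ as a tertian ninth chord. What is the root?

Arranged so that each adjacent pair is a third by letter name: D♭ – F – A – C♭ – E.
The bottom of that stack, D♭, is the root (this is D♭ dominant seventh sharp nine sharp five).

D♭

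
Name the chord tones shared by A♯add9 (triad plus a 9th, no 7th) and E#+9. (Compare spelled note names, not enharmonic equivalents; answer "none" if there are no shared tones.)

E#

A♯add9: A# C## E# B#
E#+9: E# G## B## D# F##
Common to both → E#.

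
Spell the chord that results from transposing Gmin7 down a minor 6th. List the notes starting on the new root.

B – D – F♯ – A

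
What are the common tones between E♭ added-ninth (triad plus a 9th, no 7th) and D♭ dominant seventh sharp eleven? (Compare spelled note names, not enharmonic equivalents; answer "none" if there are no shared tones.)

E♭ added-ninth = E-flat, G, B-flat, F.
D♭ dominant seventh sharp eleven = D-flat, F, A-flat, C-flat, G.
Shared: G, F.

G – F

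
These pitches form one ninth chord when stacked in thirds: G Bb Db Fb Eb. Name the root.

Stacking in thirds gives Eb – G – Bb – Db – Fb, so Eb is the root — Eb dominant seventh flat nine.

Eb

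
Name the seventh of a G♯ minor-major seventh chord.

G♯ minor-major seventh is built on G-sharp; its 7th is a major 7th above the root.
A seventh above G uses the letter F, and the major 7th above G-sharp is F-double-sharp.

F-double-sharp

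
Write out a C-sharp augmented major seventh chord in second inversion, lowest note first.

G-double-sharp, B-sharp, C-sharp, E-sharp

In root position, C-sharp augmented major seventh is C-sharp–E-sharp–G-double-sharp–B-sharp.
Second inversion puts the fifth (G-double-sharp) in the bass.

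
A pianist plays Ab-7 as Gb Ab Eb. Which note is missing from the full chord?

The full Ab-7 chord is Ab, Cb, Eb, Gb.
Comparing with the voicing, the minor 3rd (3rd) — Cb — is absent.

Cb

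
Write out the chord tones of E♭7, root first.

Root Eb, quality dominant seventh:
- root: Eb
- major 3rd: G
- perfect 5th: Bb
- minor 7th: Db

Eb, G, Bb, Db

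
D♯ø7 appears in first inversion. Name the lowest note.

D♯ø7 in root position is D#–F#–A–C#.
First inversion places the third in the bass, which is F#.

F#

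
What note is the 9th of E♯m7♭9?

F#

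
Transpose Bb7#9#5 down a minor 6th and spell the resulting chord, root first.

Bb down a minor 6th → D. New chord: D dominant seventh sharp nine sharp five.
Root: D
Major 3rd (3rd): F#
Augmented 5th (5th): A#
Minor 7th (7th): C
Augmented 9th (9th): E#

D  F#  A#  C  E#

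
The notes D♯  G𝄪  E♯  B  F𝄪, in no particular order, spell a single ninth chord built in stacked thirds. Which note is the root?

Arranged so that each adjacent pair is a third by letter name: E♯ – G𝄪 – B – D♯ – F𝄪.
The bottom of that stack, E♯, is the root (this is E♯ dominant ninth flat five).

E♯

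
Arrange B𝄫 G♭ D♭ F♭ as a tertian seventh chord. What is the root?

Arranged so that each adjacent pair is a third by letter name: G♭ – B𝄫 – D♭ – F♭.
The bottom of that stack, G♭, is the root (this is G♭ minor seventh).

G♭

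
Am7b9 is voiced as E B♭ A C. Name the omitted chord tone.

G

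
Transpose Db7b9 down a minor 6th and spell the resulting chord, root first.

A minor 6th down from Db is F, so the new chord is F dominant seventh flat nine.
Root: F
Major 3rd (3rd): A
Perfect 5th (5th): C
Minor 7th (7th): Eb
Minor 9th (9th): Gb

F  A  C  Eb  Gb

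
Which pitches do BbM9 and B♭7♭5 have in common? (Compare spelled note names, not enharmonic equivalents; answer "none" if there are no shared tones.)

Bb, D

BbM9: Bb D F A C
B♭7♭5: Bb D Fb Ab
Common to both → Bb, D.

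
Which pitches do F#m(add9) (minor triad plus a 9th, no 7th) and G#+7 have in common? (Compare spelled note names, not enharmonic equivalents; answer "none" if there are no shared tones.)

F#m(add9) = F#, A, C#, G#.
G#+7 = G#, B#, D##, F#.
Shared: F#, G#.

F#, G#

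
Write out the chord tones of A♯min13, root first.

A#, C#, E#, G#, B#, D#, F##

A♯min13 is a minor thirteenth built on A#.
root → A#
3rd (minor 3rd) → C#
5th (perfect 5th) → E#
7th (minor 7th) → G#
9th (major 9th) → B#
11th (perfect 11th) → D#
13th (major 13th) → F##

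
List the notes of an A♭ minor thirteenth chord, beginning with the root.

Ab – Cb – Eb – Gb – Bb – Db – F

A♭ minor thirteenth: minor thirteenth on Ab.
root → Ab
3rd (minor 3rd) → Cb
5th (perfect 5th) → Eb
7th (minor 7th) → Gb
9th (major 9th) → Bb
11th (perfect 11th) → Db
13th (major 13th) → F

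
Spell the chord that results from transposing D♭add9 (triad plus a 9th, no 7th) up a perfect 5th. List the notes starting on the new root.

A♭, C, E♭, B♭

Transposed root: D♭ → A♭ (perfect 5th up). So we spell A♭ added-ninth:
A♭ — root
C — major 3rd
E♭ — perfect 5th
B♭ — major 9th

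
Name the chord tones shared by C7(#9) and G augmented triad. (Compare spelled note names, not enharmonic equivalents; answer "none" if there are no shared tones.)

C7(#9): C E G Bb D#
G augmented triad: G B D#
Common to both → G, D#.

G  D#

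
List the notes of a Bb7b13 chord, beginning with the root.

Root Bb, quality dominant seventh flat thirteen:
Root: Bb
Major 3rd (3rd): D
Perfect 5th (5th): F
Minor 7th (7th): Ab
Minor 13th (13th): Gb

Bb, D, F, Ab, Gb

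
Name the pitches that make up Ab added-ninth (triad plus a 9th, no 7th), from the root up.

Ab  C  Eb  Bb

Ab added-ninth: added-ninth on Ab.
Root: Ab
Major 3rd (3rd): C
Perfect 5th (5th): Eb
Major 9th (9th): Bb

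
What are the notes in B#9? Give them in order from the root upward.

B#9 is a dominant ninth built on B#.
root → B#
3rd (major 3rd) → D##
5th (perfect 5th) → F##
7th (minor 7th) → A#
9th (major 9th) → C##

B# – D## – F## – A# – C##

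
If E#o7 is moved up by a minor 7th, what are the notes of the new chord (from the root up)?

D#, F#, A, C

A minor 7th up from E# is D#, so the new chord is D# diminished seventh.
D# — root
F# — minor 3rd
A — diminished 5th
C — diminished 7th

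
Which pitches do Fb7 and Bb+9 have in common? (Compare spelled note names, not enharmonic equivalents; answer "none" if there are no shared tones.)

Ab

Fb7 = Fb, Ab, Cb, Ebb.
Bb+9 = Bb, D, F#, Ab, C.
Shared: Ab.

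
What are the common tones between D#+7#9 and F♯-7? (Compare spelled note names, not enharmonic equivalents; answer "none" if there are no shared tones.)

D#+7#9: D# F## A## C# E##
F♯-7: F# A C# E
Common to both → C#.

C#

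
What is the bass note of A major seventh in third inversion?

G-sharp

A major seventh in root position is A–C-sharp–E–G-sharp.
Third inversion places the seventh in the bass, which is G-sharp.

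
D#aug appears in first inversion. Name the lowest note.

F##

D#aug in root position is D#–F##–A##.
First inversion places the third in the bass, which is F##.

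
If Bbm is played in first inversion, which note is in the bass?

Db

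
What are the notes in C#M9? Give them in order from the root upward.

C#M9 is a major ninth built on C#.
C# — root
E# — major 3rd
G# — perfect 5th
B# — major 7th
D# — major 9th

C# E# G# B# D#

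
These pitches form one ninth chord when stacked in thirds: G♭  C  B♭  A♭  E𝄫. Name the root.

Arranged so that each adjacent pair is a third by letter name: A♭ – C – E𝄫 – G♭ – B♭.
The bottom of that stack, A♭, is the root (this is A♭ dominant ninth flat five).

A♭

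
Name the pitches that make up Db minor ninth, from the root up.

Root Db, quality minor ninth:
root → Db
3rd (minor 3rd) → Fb
5th (perfect 5th) → Ab
7th (minor 7th) → Cb
9th (major 9th) → Eb

Db  Fb  Ab  Cb  Eb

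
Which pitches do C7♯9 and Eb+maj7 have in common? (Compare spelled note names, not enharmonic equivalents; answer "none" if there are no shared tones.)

C7♯9: C E G Bb D#
Eb+maj7: Eb G B D
Common to both → G.

G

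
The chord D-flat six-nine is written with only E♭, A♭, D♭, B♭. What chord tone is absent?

F

D-flat six-nine = D♭, F, A♭, B♭, E♭. The voicing lacks the 3rd (major 3rd), F.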